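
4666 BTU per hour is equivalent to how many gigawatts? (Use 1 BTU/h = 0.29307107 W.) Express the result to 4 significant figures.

1.367 × 10^-6 gigawatts

1 BTU/h = 2.93071 × 10^-10 GW.
Thus 4666 × 2.93071 × 10^-10 ≈ 1.367 × 10^-6 GW.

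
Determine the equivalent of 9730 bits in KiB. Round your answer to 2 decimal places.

1.19 KiB

1 bit = 0.000122070 KiB.
Thus 9730 × 0.000122070 ≈ 1.19 KiB.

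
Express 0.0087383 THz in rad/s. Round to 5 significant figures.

1 terahertz = 6.28319e+12 radians per second.
0.0087383 × 6.28319e+12 ≈ 5.4904e+10 rad/s.

5.4904e+10 radians per second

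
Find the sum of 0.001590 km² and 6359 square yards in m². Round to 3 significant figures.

0.001590 km² = 1590.00 m² and 6359 yd² = 5316.93 m².
1590.00 + 5316.93 ≈ 6910 m².

6910 square meters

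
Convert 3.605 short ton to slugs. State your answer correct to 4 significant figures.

224.1 slugs

1 short ton = 62.1619 slug.
So 3.605 × 62.1619 ≈ 224.1 slug.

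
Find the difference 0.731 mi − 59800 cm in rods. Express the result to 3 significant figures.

115 rods

0.731 mi = 233.920 rod and 59800 cm = 118.906 rod.
233.920 − 118.906 ≈ 115 rod.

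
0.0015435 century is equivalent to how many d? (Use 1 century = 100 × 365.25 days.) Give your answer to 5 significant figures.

1 century = 36525.0 days.
Thus 0.0015435 × 36525.0 ≈ 56.376 d.

56.376 d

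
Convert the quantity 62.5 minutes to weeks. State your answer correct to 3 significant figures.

0.00620 wk

1 minute = 9.92063e-5 wk.
Then 62.5 × 9.92063e-5 ≈ 0.00620 wk.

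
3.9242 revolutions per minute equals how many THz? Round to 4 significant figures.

1 revolution per minute = 1.66667 × 10^-14 THz.
3.9242 × 1.66667 × 10^-14 ≈ 6.540 × 10^-14 THz.

6.540 × 10^-14 terahertz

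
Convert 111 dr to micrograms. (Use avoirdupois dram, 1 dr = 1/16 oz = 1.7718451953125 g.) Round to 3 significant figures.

1.97 × 10^8 μg

1 dram = 1.77185 × 10^6 μg.
So 111 × 1.77185 × 10^6 ≈ 1.97 × 10^8 μg.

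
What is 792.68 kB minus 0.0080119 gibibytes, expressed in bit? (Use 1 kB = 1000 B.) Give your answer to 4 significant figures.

792.68 kB = 6.34144 × 10^6 bit and 0.0080119 GiB = 6.88217 × 10^7 bit.
6.34144 × 10^6 − 6.88217 × 10^7 ≈ -6.248 × 10^7 bit.

-6.248 × 10^7 bit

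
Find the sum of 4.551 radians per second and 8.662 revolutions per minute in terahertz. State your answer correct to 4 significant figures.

4.551 rad/s = 7.24314e-13 THz and 8.662 rpm = 1.44367e-13 THz.
7.24314e-13 + 1.44367e-13 ≈ 8.687e-13 THz.

8.687e-13 THz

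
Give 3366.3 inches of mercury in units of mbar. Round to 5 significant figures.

114000 millibar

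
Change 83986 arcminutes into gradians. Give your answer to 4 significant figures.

1555 gradians

1 arcminute = 0.0185185 grad.
83986 × 0.0185185 ≈ 1555 grad.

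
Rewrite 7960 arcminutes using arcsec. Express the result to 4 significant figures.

477600 arcsec

1 arcminute = 60.0000 arcsec.
Thus 7960 × 60.0000 ≈ 477600 arcsec.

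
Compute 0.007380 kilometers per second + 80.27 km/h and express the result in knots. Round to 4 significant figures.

0.007380 km/s = 14.3456 kn and 80.27 km/h = 43.3423 kn.
14.3456 + 43.3423 ≈ 57.69 kn.

57.69 knots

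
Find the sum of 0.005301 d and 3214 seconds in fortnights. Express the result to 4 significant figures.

0.003036 fortnights

0.005301 d = 0.000378643 fortnight and 3214 s = 0.00265708 fortnight.
0.000378643 + 0.00265708 ≈ 0.003036 fortnight.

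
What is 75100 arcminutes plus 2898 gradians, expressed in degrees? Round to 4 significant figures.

75100 arcmin = 1251.67 ° and 2898 grad = 2608.20 °.
1251.67 + 2608.20 ≈ 3860 °.

3860 °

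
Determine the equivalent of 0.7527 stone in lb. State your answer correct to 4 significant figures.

1 stone = 14.0000 pounds.
Then 0.7527 × 14.0000 ≈ 10.54 lb.

10.54 lb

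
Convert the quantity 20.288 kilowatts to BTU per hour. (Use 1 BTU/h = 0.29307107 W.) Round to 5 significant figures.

1 kW = 3412.142 BTU/h.
So 20.288 × 3412.142 ≈ 69226 BTU/h.

69226 BTU/h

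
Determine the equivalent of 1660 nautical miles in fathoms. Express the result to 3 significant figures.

1 nmi = 1012.69 fathoms.
Then 1660 × 1012.69 ≈ 1.68e+6 fathom.

1.68e+6 fathoms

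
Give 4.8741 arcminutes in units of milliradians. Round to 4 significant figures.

1.418 mrad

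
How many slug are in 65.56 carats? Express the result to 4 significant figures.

1 ct = 1.37044 × 10^-5 slugs.
65.56 × 1.37044 × 10^-5 ≈ 0.0008985 slug.

0.0008985 slugs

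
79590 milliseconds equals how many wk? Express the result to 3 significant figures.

1 millisecond = 1.65344e-9 wk.
Then 79590 × 1.65344e-9 ≈ 0.000132 wk.

0.000132 weeks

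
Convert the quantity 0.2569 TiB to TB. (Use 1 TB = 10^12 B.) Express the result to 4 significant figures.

0.2825 TB

1 tebibyte = 1.09951 TB.
Thus 0.2569 × 1.09951 ≈ 0.2825 TB.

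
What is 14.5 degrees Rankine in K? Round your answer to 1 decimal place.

°R = K × 9/5.
Applying the formula gives 8.1 K.

8.1 kelvins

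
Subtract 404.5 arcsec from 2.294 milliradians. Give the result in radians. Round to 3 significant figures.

0.000333 radians

2.294 mrad = 0.00229400 rad and 404.5 arcsec = 0.00196107 rad.
0.00229400 − 0.00196107 ≈ 0.000333 rad.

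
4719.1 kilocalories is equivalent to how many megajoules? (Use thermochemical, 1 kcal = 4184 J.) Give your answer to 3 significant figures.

1 kcal = 0.00418400 MJ.
So 4719.1 × 0.00418400 ≈ 19.7 MJ.

19.7 megajoules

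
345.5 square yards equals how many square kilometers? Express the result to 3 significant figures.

0.000289 square kilometers

1 yd² = 8.36127e-7 km².
Then 345.5 × 8.36127e-7 ≈ 0.000289 km².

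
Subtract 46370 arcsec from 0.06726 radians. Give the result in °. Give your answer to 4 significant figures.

-9.027 degrees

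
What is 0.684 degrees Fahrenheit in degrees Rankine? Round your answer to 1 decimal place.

460.4 degrees Rankine

°R = °F + 459.67.
Applying the formula gives 460.4 °R.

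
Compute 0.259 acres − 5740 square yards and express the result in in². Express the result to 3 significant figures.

-5.81e+6 square inches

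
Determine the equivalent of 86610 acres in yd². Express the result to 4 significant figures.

4.192e+8 square yards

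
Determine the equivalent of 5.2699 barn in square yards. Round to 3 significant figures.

6.30 × 10^-28 yd²

1 barn = 1.19599 × 10^-28 square yards.
Thus 5.2699 × 1.19599 × 10^-28 ≈ 6.30 × 10^-28 yd².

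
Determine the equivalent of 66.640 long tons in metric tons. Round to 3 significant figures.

67.7 metric tons

1 long ton = 1.01605 t.
66.640 × 1.01605 ≈ 67.7 t.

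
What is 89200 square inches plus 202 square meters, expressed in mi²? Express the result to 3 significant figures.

89200 in² = 2.22195 × 10^-5 mi² and 202 m² = 7.79926 × 10^-5 mi².
2.22195 × 10^-5 + 7.79926 × 10^-5 ≈ 0.000100 mi².

0.000100 mi²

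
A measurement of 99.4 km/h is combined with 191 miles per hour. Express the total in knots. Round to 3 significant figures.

99.4 km/h = 53.6717 kn and 191 mph = 165.974 kn.
53.6717 + 165.974 ≈ 220 kn.

220 knots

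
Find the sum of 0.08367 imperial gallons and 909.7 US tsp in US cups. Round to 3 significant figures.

0.08367 imp gal = 1.60774 US cup and 909.7 US tsp = 18.9521 US cup.
1.60774 + 18.9521 ≈ 20.6 US cup.

20.6 US cups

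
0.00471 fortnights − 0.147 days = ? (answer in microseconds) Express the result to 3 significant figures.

0.00471 fortnight = 5.69722 × 10^9 μs and 0.147 d = 1.27008 × 10^10 μs.
5.69722 × 10^9 − 1.27008 × 10^10 ≈ -7.00 × 10^9 μs.

-7.00 × 10^9 μs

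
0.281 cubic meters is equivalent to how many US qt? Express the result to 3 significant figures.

1 cubic meter = 1056.69 US qt.
Thus 0.281 × 1056.69 ≈ 297 US qt.

297 US quarts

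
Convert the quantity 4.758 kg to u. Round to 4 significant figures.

1 kilogram = 6.02214 × 10^26 u.
4.758 × 6.02214 × 10^26 ≈ 2.865 × 10^27 u.

2.865 × 10^27 u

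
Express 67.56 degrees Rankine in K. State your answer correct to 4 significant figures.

37.53 K

°R = K × 9/5.
Applying the formula gives 37.53 K.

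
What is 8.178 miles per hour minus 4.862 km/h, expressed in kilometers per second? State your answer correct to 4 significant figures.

0.002305 kilometers per second

8.178 mph = 0.00365589 km/s and 4.862 km/h = 0.00135056 km/s.
0.00365589 − 0.00135056 ≈ 0.002305 km/s.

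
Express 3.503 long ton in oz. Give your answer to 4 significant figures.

125500 oz

1 long ton = 35840.0 oz.
Thus 3.503 × 35840.0 ≈ 125500 oz.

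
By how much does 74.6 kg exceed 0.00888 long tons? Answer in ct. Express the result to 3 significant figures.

74.6 kg = 373000 ct and 0.00888 long ton = 45112.5 ct.
373000 − 45112.5 ≈ 328000 ct.

328000 carats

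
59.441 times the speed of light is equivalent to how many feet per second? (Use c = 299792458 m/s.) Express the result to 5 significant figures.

5.8464e+10 ft/s

1 c = 9.83571e+8 feet per second.
Thus 59.441 × 9.83571e+8 ≈ 5.8464e+10 ft/s.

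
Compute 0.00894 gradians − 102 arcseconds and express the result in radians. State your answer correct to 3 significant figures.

0.00894 grad = 0.000140429 rad and 102 arcsec = 0.000494510 rad.
0.000140429 − 0.000494510 ≈ -0.000354 rad.

-0.000354 radians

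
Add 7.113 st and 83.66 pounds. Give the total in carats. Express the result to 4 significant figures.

415600 carats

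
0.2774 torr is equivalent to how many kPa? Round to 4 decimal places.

0.0370 kPa

1 torr = 0.133322 kPa.
0.2774 × 0.133322 ≈ 0.0370 kPa.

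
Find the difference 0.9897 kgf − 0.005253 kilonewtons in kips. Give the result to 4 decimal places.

0.9897 kgf = 0.00218192 kip and 0.005253 kN = 0.00118092 kip.
0.00218192 − 0.00118092 ≈ 0.0010 kip.

0.0010 kips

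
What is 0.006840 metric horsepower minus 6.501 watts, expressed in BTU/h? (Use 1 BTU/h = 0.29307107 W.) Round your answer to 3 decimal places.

-5.016 BTU per hour

0.006840 PS = 17.16584 BTU/h and 6.501 W = 22.18233 BTU/h.
17.16584 − 22.18233 ≈ -5.016 BTU/h.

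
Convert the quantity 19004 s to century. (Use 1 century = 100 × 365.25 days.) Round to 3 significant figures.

6.02e-6 centuries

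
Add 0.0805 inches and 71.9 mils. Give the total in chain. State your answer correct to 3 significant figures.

0.000192 chain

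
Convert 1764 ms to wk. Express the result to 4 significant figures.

2.917e-6 weeks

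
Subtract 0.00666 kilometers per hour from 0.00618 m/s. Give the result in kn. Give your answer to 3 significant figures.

0.00618 m/s = 0.0120130 kn and 0.00666 km/h = 0.00359611 kn.
0.0120130 − 0.00359611 ≈ 0.00842 kn.

0.00842 knots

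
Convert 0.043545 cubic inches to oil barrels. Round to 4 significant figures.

1 cubic inch = 0.000103072 oil barrels.
0.043545 × 0.000103072 ≈ 4.488e-6 bbl.

4.488e-6 oil barrels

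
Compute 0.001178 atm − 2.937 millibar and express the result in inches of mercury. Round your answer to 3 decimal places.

-0.051 inches of mercury

0.001178 atm = 0.0352472 inHg and 2.937 mbar = 0.0867296 inHg.
0.0352472 − 0.0867296 ≈ -0.051 inHg.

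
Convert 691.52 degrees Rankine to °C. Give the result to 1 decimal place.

111.0 degrees Celsius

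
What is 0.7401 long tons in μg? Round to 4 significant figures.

7.520e+11 micrograms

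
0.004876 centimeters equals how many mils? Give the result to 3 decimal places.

1.920 mils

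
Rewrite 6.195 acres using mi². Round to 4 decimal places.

1 acre = 0.00156250 mi².
Thus 6.195 × 0.00156250 ≈ 0.0097 mi².

0.0097 mi²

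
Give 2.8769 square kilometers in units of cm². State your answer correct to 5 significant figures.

2.8769e+10 cm²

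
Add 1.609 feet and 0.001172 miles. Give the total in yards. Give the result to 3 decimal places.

1.609 ft = 0.536333 yd and 0.001172 mi = 2.06272 yd.
0.536333 + 2.06272 ≈ 2.599 yd.

2.599 yd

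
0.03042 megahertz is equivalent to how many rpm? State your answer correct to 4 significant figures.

1.825 × 10^6 revolutions per minute

1 MHz = 6.00000 × 10^7 rpm.
Thus 0.03042 × 6.00000 × 10^7 ≈ 1.825 × 10^6 rpm.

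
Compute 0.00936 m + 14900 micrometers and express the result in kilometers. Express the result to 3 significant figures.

2.43e-5 km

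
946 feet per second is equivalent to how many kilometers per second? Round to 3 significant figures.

0.288 km/s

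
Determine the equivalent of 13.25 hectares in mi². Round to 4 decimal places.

0.0512 mi²

1 ha = 0.00386102 square miles.
So 13.25 × 0.00386102 ≈ 0.0512 mi².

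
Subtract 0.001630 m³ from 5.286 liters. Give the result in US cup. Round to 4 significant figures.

15.45 US cup

5.286 L = 22.3426 US cup and 0.001630 m³ = 6.88961 US cup.
22.3426 − 6.88961 ≈ 15.45 US cup.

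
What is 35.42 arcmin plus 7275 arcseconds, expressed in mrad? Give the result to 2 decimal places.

35.42 arcmin = 10.3033 mrad and 7275 arcsec = 35.2702 mrad.
10.3033 + 35.2702 ≈ 45.57 mrad.

45.57 milliradians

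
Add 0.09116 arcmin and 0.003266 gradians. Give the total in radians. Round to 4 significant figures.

7.782e-5 radians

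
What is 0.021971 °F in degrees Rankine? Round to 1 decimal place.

459.7 °R

°R = °F + 459.67.
Applying the formula gives 459.7 °R.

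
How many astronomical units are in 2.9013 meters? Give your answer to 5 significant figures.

1 meter = 6.68459 × 10^-12 au.
So 2.9013 × 6.68459 × 10^-12 ≈ 1.9394 × 10^-11 au.

1.9394 × 10^-11 astronomical units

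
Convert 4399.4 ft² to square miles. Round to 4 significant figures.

1 square foot = 3.58701e-8 square miles.
4399.4 × 3.58701e-8 ≈ 0.0001578 mi².

0.0001578 square miles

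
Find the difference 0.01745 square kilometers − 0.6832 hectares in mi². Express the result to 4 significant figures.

0.004100 mi²

0.01745 km² = 0.00673748 mi² and 0.6832 ha = 0.00263785 mi².
0.00673748 − 0.00263785 ≈ 0.004100 mi².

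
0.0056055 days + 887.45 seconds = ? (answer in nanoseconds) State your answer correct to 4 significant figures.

1.372 × 10^12 nanoseconds

0.0056055 d = 4.84315 × 10^11 ns and 887.45 s = 8.87450 × 10^11 ns.
4.84315 × 10^11 + 8.87450 × 10^11 ≈ 1.372 × 10^12 ns.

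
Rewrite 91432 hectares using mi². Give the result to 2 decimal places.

353.02 mi²

1 ha = 0.00386102 mi².
Then 91432 × 0.00386102 ≈ 353.02 mi².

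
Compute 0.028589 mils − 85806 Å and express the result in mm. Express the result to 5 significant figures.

0.028589 mil = 0.000726161 mm and 85806 Å = 0.00858060 mm.
0.000726161 − 0.00858060 ≈ -0.0078544 mm.

-0.0078544 mm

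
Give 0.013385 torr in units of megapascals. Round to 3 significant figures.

1 torr = 0.000133322 megapascals.
Then 0.013385 × 0.000133322 ≈ 1.78e-6 MPa.

1.78e-6 MPa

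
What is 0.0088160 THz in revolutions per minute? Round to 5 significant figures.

5.2896 × 10^11 rpm

1 THz = 6.00000 × 10^13 revolutions per minute.
0.0088160 × 6.00000 × 10^13 ≈ 5.2896 × 10^11 rpm.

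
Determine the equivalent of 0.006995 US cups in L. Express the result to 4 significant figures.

0.001655 L

1 US cup = 0.236588 L.
0.006995 × 0.236588 ≈ 0.001655 L.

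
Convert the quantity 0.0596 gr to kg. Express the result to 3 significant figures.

3.86e-6 kilograms

1 gr = 6.47989e-5 kilograms.
Then 0.0596 × 6.47989e-5 ≈ 3.86e-6 kg.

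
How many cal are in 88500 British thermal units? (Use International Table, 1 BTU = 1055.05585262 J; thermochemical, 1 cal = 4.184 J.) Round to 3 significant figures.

1 British thermal unit = 252.164 calories.
Thus 88500 × 252.164 ≈ 2.23 × 10^7 cal.

2.23 × 10^7 cal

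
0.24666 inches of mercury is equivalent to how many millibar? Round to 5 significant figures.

8.3529 mbar

1 inch of mercury = 33.8639 mbar.
Thus 0.24666 × 33.8639 ≈ 8.3529 mbar.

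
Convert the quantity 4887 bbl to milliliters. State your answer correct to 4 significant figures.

7.770 × 10^8 milliliters

1 oil barrel = 158987 mL.
4887 × 158987 ≈ 7.770 × 10^8 mL.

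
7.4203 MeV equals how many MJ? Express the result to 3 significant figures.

1.19e-18 MJ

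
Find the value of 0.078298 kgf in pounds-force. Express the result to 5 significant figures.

1 kgf = 2.20462 lbf.
Then 0.078298 × 2.20462 ≈ 0.17262 lbf.

0.17262 pounds-force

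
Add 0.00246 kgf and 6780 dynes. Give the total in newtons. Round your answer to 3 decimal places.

0.00246 kgf = 0.0241244 N and 6780 dyn = 0.0678000 N.
0.0241244 + 0.0678000 ≈ 0.092 N.

0.092 newtons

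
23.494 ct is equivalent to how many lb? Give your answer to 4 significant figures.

1 ct = 0.000440925 lb.
23.494 × 0.000440925 ≈ 0.01036 lb.

0.01036 lb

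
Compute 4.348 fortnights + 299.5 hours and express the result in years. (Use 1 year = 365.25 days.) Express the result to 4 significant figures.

0.2008 years

4.348 fortnight = 0.166658 yr and 299.5 h = 0.0341661 yr.
0.166658 + 0.0341661 ≈ 0.2008 yr.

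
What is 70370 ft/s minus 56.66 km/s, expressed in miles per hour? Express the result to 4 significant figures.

-78770 mph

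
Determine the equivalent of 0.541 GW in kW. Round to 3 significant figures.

1 GW = 1.00000 × 10^6 kilowatts.
So 0.541 × 1.00000 × 10^6 ≈ 541000 kW.

541000 kilowatts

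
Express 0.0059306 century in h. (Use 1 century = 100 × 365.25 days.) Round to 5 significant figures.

5198.8 h

1 century = 876600 h.
0.0059306 × 876600 ≈ 5198.8 h.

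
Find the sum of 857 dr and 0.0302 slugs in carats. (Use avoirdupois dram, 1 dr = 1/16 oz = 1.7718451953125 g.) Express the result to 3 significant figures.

857 dr = 7592.36 ct and 0.0302 slug = 2203.68 ct.
7592.36 + 2203.68 ≈ 9800 ct.

9800 ct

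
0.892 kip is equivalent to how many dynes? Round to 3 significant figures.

1 kip = 4.44822 × 10^8 dynes.
Then 0.892 × 4.44822 × 10^8 ≈ 3.97 × 10^8 dyn.

3.97 × 10^8 dyn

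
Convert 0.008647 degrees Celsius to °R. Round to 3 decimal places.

491.686 degrees Rankine

°R = (°C + 273.15) × 9/5.
Applying the formula gives 491.686 °R.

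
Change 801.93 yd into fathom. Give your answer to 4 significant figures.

401.0 fathom

1 yd = 0.500000 fathoms.
So 801.93 × 0.500000 ≈ 401.0 fathom.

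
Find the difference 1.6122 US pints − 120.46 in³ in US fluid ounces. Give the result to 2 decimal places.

1.6122 US pt = 25.7952 US fl oz and 120.46 in³ = 66.7484 US fl oz.
25.7952 − 66.7484 ≈ -40.95 US fl oz.

-40.95 US fluid ounces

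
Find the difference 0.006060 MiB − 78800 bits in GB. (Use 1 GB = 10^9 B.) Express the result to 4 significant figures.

0.006060 MiB = 6.35437e-6 GB and 78800 bit = 9.85000e-6 GB.
6.35437e-6 − 9.85000e-6 ≈ -3.496e-6 GB.

-3.496e-6 GB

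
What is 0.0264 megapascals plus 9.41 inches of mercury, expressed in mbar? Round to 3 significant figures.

0.0264 MPa = 264.000 mbar and 9.41 inHg = 318.659 mbar.
264.000 + 318.659 ≈ 583 mbar.

583 millibar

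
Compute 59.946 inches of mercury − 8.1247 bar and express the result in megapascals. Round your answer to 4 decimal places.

59.946 inHg = 0.203000 MPa and 8.1247 bar = 0.812470 MPa.
0.203000 − 0.812470 ≈ -0.6095 MPa.

-0.6095 MPa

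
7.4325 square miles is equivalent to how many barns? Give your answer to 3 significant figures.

1 mi² = 2.58999 × 10^34 barns.
So 7.4325 × 2.58999 × 10^34 ≈ 1.93 × 10^35 barn.

1.93 × 10^35 barn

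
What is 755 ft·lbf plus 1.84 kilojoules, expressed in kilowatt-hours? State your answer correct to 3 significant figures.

0.000795 kWh

755 ft·lbf = 0.000284345 kWh and 1.84 kJ = 0.000511111 kWh.
0.000284345 + 0.000511111 ≈ 0.000795 kWh.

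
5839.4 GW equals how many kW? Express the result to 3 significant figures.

5.84e+9 kilowatts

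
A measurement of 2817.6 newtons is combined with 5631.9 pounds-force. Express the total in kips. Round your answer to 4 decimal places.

6.2653 kip

2817.6 N = 0.633422 kip and 5631.9 lbf = 5.63190 kip.
0.633422 + 5.63190 ≈ 6.2653 kip.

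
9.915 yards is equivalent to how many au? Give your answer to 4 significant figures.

6.060e-11 astronomical units

1 yd = 6.11239e-12 astronomical units.
Thus 9.915 × 6.11239e-12 ≈ 6.060e-11 au.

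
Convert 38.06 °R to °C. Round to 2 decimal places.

-252.01 °C

°R = (°C + 273.15) × 9/5.
Applying the formula gives -252.01 °C.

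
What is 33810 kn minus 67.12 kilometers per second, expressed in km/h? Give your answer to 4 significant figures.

-179000 kilometers per hour

33810 kn = 62616.1 km/h and 67.12 km/s = 241632 km/h.
62616.1 − 241632 ≈ -179000 km/h.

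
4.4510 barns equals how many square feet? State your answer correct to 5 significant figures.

4.7910e-27 square feet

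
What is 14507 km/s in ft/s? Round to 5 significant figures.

4.7595 × 10^7 feet per second

1 km/s = 3280.84 ft/s.
Then 14507 × 3280.84 ≈ 4.7595 × 10^7 ft/s.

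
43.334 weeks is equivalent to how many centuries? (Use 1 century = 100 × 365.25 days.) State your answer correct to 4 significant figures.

1 wk = 0.000191650 century.
43.334 × 0.000191650 ≈ 0.008305 century.

0.008305 centuries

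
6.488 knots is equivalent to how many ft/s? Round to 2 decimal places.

1 kn = 1.68781 feet per second.
Thus 6.488 × 1.68781 ≈ 10.95 ft/s.

10.95 feet per second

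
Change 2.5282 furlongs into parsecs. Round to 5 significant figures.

1.6482e-14 pc

1 furlong = 6.51941e-15 pc.
So 2.5282 × 6.51941e-15 ≈ 1.6482e-14 pc.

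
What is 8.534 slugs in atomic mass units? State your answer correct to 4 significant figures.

7.500e+28 atomic mass units

1 slug = 8.78865e+27 u.
So 8.534 × 8.78865e+27 ≈ 7.500e+28 u.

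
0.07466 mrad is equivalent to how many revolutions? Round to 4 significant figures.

1.188 × 10^-5 rev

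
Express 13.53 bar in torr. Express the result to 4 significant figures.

10150 torr

1 bar = 750.062 torr.
13.53 × 750.062 ≈ 10150 torr.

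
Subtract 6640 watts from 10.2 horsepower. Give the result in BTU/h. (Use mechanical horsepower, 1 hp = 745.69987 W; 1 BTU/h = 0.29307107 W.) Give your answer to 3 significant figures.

10.2 hp = 25953.2 BTU/h and 6640 W = 22656.6 BTU/h.
25953.2 − 22656.6 ≈ 3300 BTU/h.

3300 BTU/h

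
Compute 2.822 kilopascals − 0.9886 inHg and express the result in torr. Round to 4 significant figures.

-3.944 torr

2.822 kPa = 21.1667 torr and 0.9886 inHg = 25.1104 torr.
21.1667 − 25.1104 ≈ -3.944 torr.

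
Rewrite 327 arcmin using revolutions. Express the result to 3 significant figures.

0.0151 revolutions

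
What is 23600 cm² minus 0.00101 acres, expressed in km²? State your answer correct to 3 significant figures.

23600 cm² = 2.36000e-6 km² and 0.00101 acre = 4.08732e-6 km².
2.36000e-6 − 4.08732e-6 ≈ -1.73e-6 km².

-1.73e-6 km²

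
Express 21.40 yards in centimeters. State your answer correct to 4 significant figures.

1 yard = 91.4400 centimeters.
So 21.40 × 91.4400 ≈ 1957 cm.

1957 centimeters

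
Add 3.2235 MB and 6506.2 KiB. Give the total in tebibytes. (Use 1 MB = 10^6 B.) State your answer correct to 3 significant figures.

8.99e-6 TiB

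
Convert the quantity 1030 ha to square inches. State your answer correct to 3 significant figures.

1.60e+10 in²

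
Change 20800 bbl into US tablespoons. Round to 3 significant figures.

1 bbl = 10752.0 US tbsp.
Then 20800 × 10752.0 ≈ 2.24 × 10^8 US tbsp.

2.24 × 10^8 US tablespoons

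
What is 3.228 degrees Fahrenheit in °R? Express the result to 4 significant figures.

462.9 degrees Rankine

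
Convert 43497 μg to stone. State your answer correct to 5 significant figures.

6.8496 × 10^-6 st

1 microgram = 1.57473 × 10^-10 stone.
43497 × 1.57473 × 10^-10 ≈ 6.8496 × 10^-6 st.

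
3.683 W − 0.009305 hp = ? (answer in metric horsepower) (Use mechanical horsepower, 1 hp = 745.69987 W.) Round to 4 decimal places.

-0.0044 PS

3.683 W = 0.00500749 PS and 0.009305 hp = 0.00943406 PS.
0.00500749 − 0.00943406 ≈ -0.0044 PS.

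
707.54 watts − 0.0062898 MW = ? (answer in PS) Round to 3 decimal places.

707.54 W = 0.961987 PS and 0.0062898 MW = 8.55175 PS.
0.961987 − 8.55175 ≈ -7.590 PS.

-7.590 PS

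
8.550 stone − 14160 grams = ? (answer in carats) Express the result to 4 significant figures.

200700 ct

8.550 st = 271475 ct and 14160 g = 70800.0 ct.
271475 − 70800.0 ≈ 200700 ct.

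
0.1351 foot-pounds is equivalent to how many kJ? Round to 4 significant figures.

0.0001832 kJ

1 ft·lbf = 0.00135582 kilojoules.
Then 0.1351 × 0.00135582 ≈ 0.0001832 kJ.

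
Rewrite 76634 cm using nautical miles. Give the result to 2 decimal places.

1 centimeter = 5.39957e-6 nmi.
Thus 76634 × 5.39957e-6 ≈ 0.41 nmi.

0.41 nautical miles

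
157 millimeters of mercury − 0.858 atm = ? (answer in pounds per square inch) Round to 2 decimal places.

157 mmHg = 3.03587 psi and 0.858 atm = 12.6091 psi.
3.03587 − 12.6091 ≈ -9.57 psi.

-9.57 pounds per square inch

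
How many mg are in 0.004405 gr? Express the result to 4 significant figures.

1 gr = 64.7989 mg.
Thus 0.004405 × 64.7989 ≈ 0.2854 mg.

0.2854 mg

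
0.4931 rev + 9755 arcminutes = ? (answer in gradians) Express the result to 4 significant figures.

377.9 gradians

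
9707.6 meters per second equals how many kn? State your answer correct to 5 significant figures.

1 meter per second = 1.94384 kn.
Thus 9707.6 × 1.94384 ≈ 18870 kn.

18870 knots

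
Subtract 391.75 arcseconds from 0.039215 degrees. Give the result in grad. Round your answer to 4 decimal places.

0.039215 ° = 0.0435722 grad and 391.75 arcsec = 0.120910 grad.
0.0435722 − 0.120910 ≈ -0.0773 grad.

-0.0773 grad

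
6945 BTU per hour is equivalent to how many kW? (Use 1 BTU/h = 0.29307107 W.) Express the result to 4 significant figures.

2.035 kW

1 BTU/h = 0.000293071 kilowatts.
Then 6945 × 0.000293071 ≈ 2.035 kW.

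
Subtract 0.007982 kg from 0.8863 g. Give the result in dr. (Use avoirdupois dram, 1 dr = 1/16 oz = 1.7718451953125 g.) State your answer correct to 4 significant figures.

-4.005 dr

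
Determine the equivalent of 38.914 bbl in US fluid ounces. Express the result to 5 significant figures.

209200 US fl oz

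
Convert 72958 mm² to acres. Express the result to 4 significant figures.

1 mm² = 2.47105 × 10^-10 acres.
Thus 72958 × 2.47105 × 10^-10 ≈ 1.803 × 10^-5 acre.

1.803 × 10^-5 acres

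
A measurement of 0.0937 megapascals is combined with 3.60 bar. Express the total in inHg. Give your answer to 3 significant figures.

134 inches of mercury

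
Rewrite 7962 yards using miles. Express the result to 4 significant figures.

4.524 mi

1 yd = 0.000568182 mi.
7962 × 0.000568182 ≈ 4.524 mi.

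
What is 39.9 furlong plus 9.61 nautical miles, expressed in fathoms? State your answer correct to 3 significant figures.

14100 fathoms

39.9 furlong = 4389.00 fathom and 9.61 nmi = 9731.91 fathom.
4389.00 + 9731.91 ≈ 14100 fathom.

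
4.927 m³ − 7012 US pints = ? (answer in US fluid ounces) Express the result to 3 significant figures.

4.927 m³ = 166602 US fl oz and 7012 US pt = 112192 US fl oz.
166602 − 112192 ≈ 54400 US fl oz.

54400 US fluid ounces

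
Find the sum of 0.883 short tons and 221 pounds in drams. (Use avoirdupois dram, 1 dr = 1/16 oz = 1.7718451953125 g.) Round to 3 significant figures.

0.883 short ton = 452096 dr and 221 lb = 56576.0 dr.
452096 + 56576.0 ≈ 509000 dr.

509000 dr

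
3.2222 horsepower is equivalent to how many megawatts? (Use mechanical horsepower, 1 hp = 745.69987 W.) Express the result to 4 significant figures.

0.002403 MW

1 horsepower = 0.000745700 megawatts.
Then 3.2222 × 0.000745700 ≈ 0.002403 MW.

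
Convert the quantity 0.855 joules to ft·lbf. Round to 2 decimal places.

0.63 ft·lbf

1 J = 0.737562 foot-pounds.
Then 0.855 × 0.737562 ≈ 0.63 ft·lbf.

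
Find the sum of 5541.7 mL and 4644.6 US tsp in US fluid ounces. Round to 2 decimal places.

961.49 US fl oz

5541.7 mL = 187.387 US fl oz and 4644.6 US tsp = 774.100 US fl oz.
187.387 + 774.100 ≈ 961.49 US fl oz.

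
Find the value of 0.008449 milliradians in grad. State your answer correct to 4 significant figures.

1 milliradian = 0.0636620 grad.
Thus 0.008449 × 0.0636620 ≈ 0.0005379 grad.

0.0005379 gradians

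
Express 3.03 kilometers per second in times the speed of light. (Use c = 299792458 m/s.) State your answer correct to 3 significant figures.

1.01e-5 times the speed of light

1 kilometer per second = 3.33564e-6 c.
So 3.03 × 3.33564e-6 ≈ 1.01e-5 c.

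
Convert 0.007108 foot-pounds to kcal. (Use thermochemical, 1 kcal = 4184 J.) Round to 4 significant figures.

1 foot-pound = 0.000324048 kcal.
Thus 0.007108 × 0.000324048 ≈ 2.303e-6 kcal.

2.303e-6 kcal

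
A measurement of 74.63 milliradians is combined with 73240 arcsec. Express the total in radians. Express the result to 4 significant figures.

74.63 mrad = 0.0746300 rad and 73240 arcsec = 0.355078 rad.
0.0746300 + 0.355078 ≈ 0.4297 rad.

0.4297 rad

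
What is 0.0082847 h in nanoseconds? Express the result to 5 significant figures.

2.9825e+10 ns

1 hour = 3.60000e+12 ns.
Then 0.0082847 × 3.60000e+12 ≈ 2.9825e+10 ns.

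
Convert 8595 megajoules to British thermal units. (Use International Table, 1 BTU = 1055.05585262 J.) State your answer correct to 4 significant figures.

1 megajoule = 947.817 BTU.
Thus 8595 × 947.817 ≈ 8.146 × 10^6 BTU.

8.146 × 10^6 BTU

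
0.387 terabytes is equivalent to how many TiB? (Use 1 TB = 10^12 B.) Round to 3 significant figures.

0.352 TiB

1 TB = 0.909495 tebibytes.
So 0.387 × 0.909495 ≈ 0.352 TiB.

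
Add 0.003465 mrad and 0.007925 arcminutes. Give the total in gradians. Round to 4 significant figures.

0.0003673 grad

0.003465 mrad = 0.000220589 grad and 0.007925 arcmin = 0.000146759 grad.
0.000220589 + 0.000146759 ≈ 0.0003673 grad.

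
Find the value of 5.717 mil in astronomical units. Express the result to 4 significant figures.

9.707e-16 au

1 mil = 1.69789e-16 au.
Then 5.717 × 1.69789e-16 ≈ 9.707e-16 au.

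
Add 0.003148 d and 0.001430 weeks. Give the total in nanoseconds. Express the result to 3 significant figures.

0.003148 d = 2.71987 × 10^11 ns and 0.001430 wk = 8.64864 × 10^11 ns.
2.71987 × 10^11 + 8.64864 × 10^11 ≈ 1.14 × 10^12 ns.

1.14 × 10^12 nanoseconds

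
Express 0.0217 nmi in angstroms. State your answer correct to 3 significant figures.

4.02e+11 angstroms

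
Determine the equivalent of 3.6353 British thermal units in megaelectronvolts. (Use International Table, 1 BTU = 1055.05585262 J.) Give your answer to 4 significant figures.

2.394 × 10^16 megaelectronvolts

1 BTU = 6.58514 × 10^15 MeV.
So 3.6353 × 6.58514 × 10^15 ≈ 2.394 × 10^16 MeV.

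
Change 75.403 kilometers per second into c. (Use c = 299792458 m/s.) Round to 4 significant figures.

0.0002515 c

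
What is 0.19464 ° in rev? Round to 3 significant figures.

0.000541 revolutions

1 ° = 0.00277778 rev.
0.19464 × 0.00277778 ≈ 0.000541 rev.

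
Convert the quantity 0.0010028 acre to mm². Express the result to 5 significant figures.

4.0582 × 10^6 mm²

1 acre = 4.04686 × 10^9 mm².
So 0.0010028 × 4.04686 × 10^9 ≈ 4.0582 × 10^6 mm².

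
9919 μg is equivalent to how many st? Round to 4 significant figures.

1.562e-6 stone

1 microgram = 1.57473e-10 st.
So 9919 × 1.57473e-10 ≈ 1.562e-6 st.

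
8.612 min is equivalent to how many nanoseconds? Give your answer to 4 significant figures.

1 minute = 6.00000 × 10^10 ns.
So 8.612 × 6.00000 × 10^10 ≈ 5.167 × 10^11 ns.

5.167 × 10^11 ns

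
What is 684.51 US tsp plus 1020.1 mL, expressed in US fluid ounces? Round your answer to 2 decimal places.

684.51 US tsp = 114.085 US fl oz and 1020.1 mL = 34.4937 US fl oz.
114.085 + 34.4937 ≈ 148.58 US fl oz.

148.58 US fl oz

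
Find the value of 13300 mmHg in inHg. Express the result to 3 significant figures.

524 inches of mercury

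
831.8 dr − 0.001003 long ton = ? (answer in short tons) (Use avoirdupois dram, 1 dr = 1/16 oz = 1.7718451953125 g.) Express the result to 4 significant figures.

0.0005012 short ton

831.8 dr = 0.001624609 short ton and 0.001003 long ton = 0.001123360 short ton.
0.001624609 − 0.001123360 ≈ 0.0005012 short ton.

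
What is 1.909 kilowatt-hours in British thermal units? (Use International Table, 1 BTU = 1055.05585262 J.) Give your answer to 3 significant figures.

6510 BTU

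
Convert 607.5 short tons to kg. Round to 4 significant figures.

1 short ton = 907.185 kilograms.
607.5 × 907.185 ≈ 551100 kg.

551100 kg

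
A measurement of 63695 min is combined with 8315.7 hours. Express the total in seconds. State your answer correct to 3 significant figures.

63695 min = 3.82170 × 10^6 s and 8315.7 h = 2.99365 × 10^7 s.
3.82170 × 10^6 + 2.99365 × 10^7 ≈ 3.38 × 10^7 s.

3.38 × 10^7 s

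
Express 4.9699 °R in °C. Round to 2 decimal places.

-270.39 degrees Celsius

°R = (°C + 273.15) × 9/5.
Applying the formula gives -270.39 °C.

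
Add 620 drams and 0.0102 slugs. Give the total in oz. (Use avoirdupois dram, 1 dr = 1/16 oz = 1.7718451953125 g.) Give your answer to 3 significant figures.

44.0 oz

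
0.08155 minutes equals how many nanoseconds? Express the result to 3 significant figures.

4.89e+9 ns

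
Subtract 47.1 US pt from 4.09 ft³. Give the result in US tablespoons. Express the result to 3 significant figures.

6330 US tbsp

4.09 ft³ = 7832.40 US tbsp and 47.1 US pt = 1507.20 US tbsp.
7832.40 − 1507.20 ≈ 6330 US tbsp.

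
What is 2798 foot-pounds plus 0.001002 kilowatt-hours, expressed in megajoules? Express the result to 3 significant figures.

2798 ft·lbf = 0.00379358 MJ and 0.001002 kWh = 0.00360720 MJ.
0.00379358 + 0.00360720 ≈ 0.00740 MJ.

0.00740 megajoules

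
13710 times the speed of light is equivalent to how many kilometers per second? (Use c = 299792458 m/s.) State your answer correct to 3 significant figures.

4.11 × 10^9 kilometers per second

1 speed of light = 299792 km/s.
So 13710 × 299792 ≈ 4.11 × 10^9 km/s.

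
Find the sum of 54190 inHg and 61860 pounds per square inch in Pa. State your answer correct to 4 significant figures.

6.100 × 10^8 Pa

54190 inHg = 1.83508 × 10^8 Pa and 61860 psi = 4.26510 × 10^8 Pa.
1.83508 × 10^8 + 4.26510 × 10^8 ≈ 6.100 × 10^8 Pa.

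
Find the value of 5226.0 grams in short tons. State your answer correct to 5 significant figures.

1 gram = 1.10231e-6 short tons.
Then 5226.0 × 1.10231e-6 ≈ 0.0057607 short ton.

0.0057607 short tons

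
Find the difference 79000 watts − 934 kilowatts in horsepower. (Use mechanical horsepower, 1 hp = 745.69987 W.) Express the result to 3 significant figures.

-1150 horsepower

79000 W = 105.941 hp and 934 kW = 1252.51 hp.
105.941 − 1252.51 ≈ -1150 hp.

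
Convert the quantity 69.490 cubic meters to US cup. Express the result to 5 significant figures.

293720 US cup

1 m³ = 4226.75 US cups.
Thus 69.490 × 4226.75 ≈ 293720 US cup.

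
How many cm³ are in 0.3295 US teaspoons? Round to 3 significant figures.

1.62 cubic centimeters

1 US teaspoon = 4.92892 cubic centimeters.
Thus 0.3295 × 4.92892 ≈ 1.62 cm³.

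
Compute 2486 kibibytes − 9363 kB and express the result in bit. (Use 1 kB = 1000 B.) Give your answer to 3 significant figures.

2486 KiB = 2.03653e+7 bit and 9363 kB = 7.49040e+7 bit.
2.03653e+7 − 7.49040e+7 ≈ -5.45e+7 bit.

-5.45e+7 bit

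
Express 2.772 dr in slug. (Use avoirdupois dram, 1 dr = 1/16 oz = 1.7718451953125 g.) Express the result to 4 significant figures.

1 dr = 0.000121410 slug.
Then 2.772 × 0.000121410 ≈ 0.0003365 slug.

0.0003365 slugs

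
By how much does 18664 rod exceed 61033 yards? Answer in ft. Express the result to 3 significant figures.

125000 feet

18664 rod = 307956 ft and 61033 yd = 183099 ft.
307956 − 183099 ≈ 125000 ft.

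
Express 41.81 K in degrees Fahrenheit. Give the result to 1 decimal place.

-384.4 degrees Fahrenheit

K = (°F + 459.67) × 5/9.
Applying the formula gives -384.4 °F.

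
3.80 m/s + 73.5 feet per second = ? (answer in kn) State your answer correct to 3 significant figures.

50.9 kn

3.80 m/s = 7.38661 kn and 73.5 ft/s = 43.5476 kn.
7.38661 + 43.5476 ≈ 50.9 kn.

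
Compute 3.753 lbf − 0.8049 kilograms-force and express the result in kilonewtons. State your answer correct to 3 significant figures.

0.00880 kN

3.753 lbf = 0.0166942 kN and 0.8049 kgf = 0.00789337 kN.
0.0166942 − 0.00789337 ≈ 0.00880 kN.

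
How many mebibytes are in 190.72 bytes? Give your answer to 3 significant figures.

1 B = 9.53674 × 10^-7 MiB.
Then 190.72 × 9.53674 × 10^-7 ≈ 0.000182 MiB.

0.000182 MiB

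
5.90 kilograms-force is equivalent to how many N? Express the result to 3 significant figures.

57.9 newtons

1 kilogram-force = 9.80665 newtons.
5.90 × 9.80665 ≈ 57.9 N.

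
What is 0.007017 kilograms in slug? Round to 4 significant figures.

1 kilogram = 0.0685218 slug.
Then 0.007017 × 0.0685218 ≈ 0.0004808 slug.

0.0004808 slug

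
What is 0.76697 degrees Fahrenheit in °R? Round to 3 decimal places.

°R = °F + 459.67.
Applying the formula gives 460.437 °R.

460.437 °R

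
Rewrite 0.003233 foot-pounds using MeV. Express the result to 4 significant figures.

1 foot-pound = 8.46235e+12 megaelectronvolts.
Then 0.003233 × 8.46235e+12 ≈ 2.736e+10 MeV.

2.736e+10 megaelectronvolts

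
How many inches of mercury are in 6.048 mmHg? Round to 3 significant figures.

1 millimeter of mercury = 0.0393701 inHg.
Thus 6.048 × 0.0393701 ≈ 0.238 inHg.

0.238 inHg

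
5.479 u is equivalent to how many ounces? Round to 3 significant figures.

3.21 × 10^-25 oz

1 atomic mass unit = 5.85738 × 10^-26 ounces.
So 5.479 × 5.85738 × 10^-26 ≈ 3.21 × 10^-25 oz.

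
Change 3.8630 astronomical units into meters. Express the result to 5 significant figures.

5.7790e+11 meters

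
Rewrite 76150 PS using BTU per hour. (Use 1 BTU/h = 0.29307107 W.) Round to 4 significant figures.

1 metric horsepower = 2509.63 BTU per hour.
Thus 76150 × 2509.63 ≈ 1.911e+8 BTU/h.

1.911e+8 BTU/h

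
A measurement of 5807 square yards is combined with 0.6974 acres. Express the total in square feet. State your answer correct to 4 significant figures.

82640 ft²

5807 yd² = 52263.0 ft² and 0.6974 acre = 30378.7 ft².
52263.0 + 30378.7 ≈ 82640 ft².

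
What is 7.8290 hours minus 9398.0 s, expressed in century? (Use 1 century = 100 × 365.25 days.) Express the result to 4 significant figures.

7.8290 h = 8.93110e-6 century and 9398.0 s = 2.97805e-6 century.
8.93110e-6 − 2.97805e-6 ≈ 5.953e-6 century.

5.953e-6 century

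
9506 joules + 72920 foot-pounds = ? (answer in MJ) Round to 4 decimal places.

9506 J = 0.00950600 MJ and 72920 ft·lbf = 0.0988662 MJ.
0.00950600 + 0.0988662 ≈ 0.1084 MJ.

0.1084 megajoules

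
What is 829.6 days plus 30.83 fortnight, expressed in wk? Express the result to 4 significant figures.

829.6 d = 118.514 wk and 30.83 fortnight = 61.6600 wk.
118.514 + 61.6600 ≈ 180.2 wk.

180.2 wk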